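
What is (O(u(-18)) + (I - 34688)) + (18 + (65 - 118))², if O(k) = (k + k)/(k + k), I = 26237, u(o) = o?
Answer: -7225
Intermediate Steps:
O(k) = 1 (O(k) = (2*k)/((2*k)) = (2*k)*(1/(2*k)) = 1)
(O(u(-18)) + (I - 34688)) + (18 + (65 - 118))² = (1 + (26237 - 34688)) + (18 + (65 - 118))² = (1 - 8451) + (18 - 53)² = -8450 + (-35)² = -8450 + 1225 = -7225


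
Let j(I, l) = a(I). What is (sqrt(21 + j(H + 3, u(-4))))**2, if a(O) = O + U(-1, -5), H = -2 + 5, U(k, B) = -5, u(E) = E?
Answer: 22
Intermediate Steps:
H = 3
a(O) = -5 + O (a(O) = O - 5 = -5 + O)
j(I, l) = -5 + I
(sqrt(21 + j(H + 3, u(-4))))**2 = (sqrt(21 + (-5 + (3 + 3))))**2 = (sqrt(21 + (-5 + 6)))**2 = (sqrt(21 + 1))**2 = (sqrt(22))**2 = 22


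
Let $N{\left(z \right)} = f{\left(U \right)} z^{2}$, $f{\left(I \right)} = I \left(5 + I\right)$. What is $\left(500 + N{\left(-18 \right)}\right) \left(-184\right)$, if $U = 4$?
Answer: $-2238176$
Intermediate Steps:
$N{\left(z \right)} = 36 z^{2}$ ($N{\left(z \right)} = 4 \left(5 + 4\right) z^{2} = 4 \cdot 9 z^{2} = 36 z^{2}$)
$\left(500 + N{\left(-18 \right)}\right) \left(-184\right) = \left(500 + 36 \left(-18\right)^{2}\right) \left(-184\right) = \left(500 + 36 \cdot 324\right) \left(-184\right) = \left(500 + 11664\right) \left(-184\right) = 12164 \left(-184\right) = -2238176$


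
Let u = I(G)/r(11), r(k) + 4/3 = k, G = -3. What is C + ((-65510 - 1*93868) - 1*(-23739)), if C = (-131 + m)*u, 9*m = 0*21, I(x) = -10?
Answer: -3929601/29 ≈ -1.3550e+5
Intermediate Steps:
r(k) = -4/3 + k
u = -30/29 (u = -10/(-4/3 + 11) = -10/29/3 = -10*3/29 = -30/29 ≈ -1.0345)
m = 0 (m = (0*21)/9 = (⅑)*0 = 0)
C = 3930/29 (C = (-131 + 0)*(-30/29) = -131*(-30/29) = 3930/29 ≈ 135.52)
C + ((-65510 - 1*93868) - 1*(-23739)) = 3930/29 + ((-65510 - 1*93868) - 1*(-23739)) = 3930/29 + ((-65510 - 93868) + 23739) = 3930/29 + (-159378 + 23739) = 3930/29 - 135639 = -3929601/29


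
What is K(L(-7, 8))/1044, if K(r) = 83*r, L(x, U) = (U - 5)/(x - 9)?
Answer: -83/5568 ≈ -0.014907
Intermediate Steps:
L(x, U) = (-5 + U)/(-9 + x)
K(L(-7, 8))/1044 = (83*((-5 + 8)/(-9 - 7)))/1044 = (83*(3/(-16)))*(1/1044) = (83*(-1/16*3))*(1/1044) = (83*(-3/16))*(1/1044) = -249/16*1/1044 = -83/5568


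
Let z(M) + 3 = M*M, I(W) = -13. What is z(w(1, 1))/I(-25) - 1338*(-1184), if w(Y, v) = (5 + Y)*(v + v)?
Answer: 20594355/13 ≈ 1.5842e+6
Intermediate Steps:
w(Y, v) = 2*v*(5 + Y) (w(Y, v) = (5 + Y)*(2*v) = 2*v*(5 + Y))
z(M) = -3 + M² (z(M) = -3 + M*M = -3 + M²)
z(w(1, 1))/I(-25) - 1338*(-1184) = (-3 + (2*1*(5 + 1))²)/(-13) - 1338*(-1184) = (-3 + (2*1*6)²)*(-1/13) + 1584192 = (-3 + 12²)*(-1/13) + 1584192 = (-3 + 144)*(-1/13) + 1584192 = 141*(-1/13) + 1584192 = -141/13 + 1584192 = 20594355/13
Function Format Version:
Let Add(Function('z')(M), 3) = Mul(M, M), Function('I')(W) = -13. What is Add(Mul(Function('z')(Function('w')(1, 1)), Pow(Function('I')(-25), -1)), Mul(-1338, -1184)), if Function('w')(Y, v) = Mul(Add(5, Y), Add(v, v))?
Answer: Rational(20594355, 13) ≈ 1.5842e+6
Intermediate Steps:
Function('w')(Y, v) = Mul(2, v, Add(5, Y)) (Function('w')(Y, v) = Mul(Add(5, Y), Mul(2, v)) = Mul(2, v, Add(5, Y)))
Function('z')(M) = Add(-3, Pow(M, 2)) (Function('z')(M) = Add(-3, Mul(M, M)) = Add(-3, Pow(M, 2)))
Add(Mul(Function('z')(Function('w')(1, 1)), Pow(Function('I')(-25), -1)), Mul(-1338, -1184)) = Add(Mul(Add(-3, Pow(Mul(2, 1, Add(5, 1)), 2)), Pow(-13, -1)), Mul(-1338, -1184)) = Add(Mul(Add(-3, Pow(Mul(2, 1, 6), 2)), Rational(-1, 13)), 1584192) = Add(Mul(Add(-3, Pow(12, 2)), Rational(-1, 13)), 1584192) = Add(Mul(Add(-3, 144), Rational(-1, 13)), 1584192) = Add(Mul(141, Rational(-1, 13)), 1584192) = Add(Rational(-141, 13), 1584192) = Rational(20594355, 13)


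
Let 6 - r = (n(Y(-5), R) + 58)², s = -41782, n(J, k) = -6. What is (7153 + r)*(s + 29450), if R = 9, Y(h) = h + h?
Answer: -54939060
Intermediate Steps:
Y(h) = 2*h
r = -2698 (r = 6 - (-6 + 58)² = 6 - 1*52² = 6 - 1*2704 = 6 - 2704 = -2698)
(7153 + r)*(s + 29450) = (7153 - 2698)*(-41782 + 29450) = 4455*(-12332) = -54939060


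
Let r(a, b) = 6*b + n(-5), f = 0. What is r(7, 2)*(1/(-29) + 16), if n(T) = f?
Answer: 5556/29 ≈ 191.59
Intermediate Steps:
n(T) = 0
r(a, b) = 6*b (r(a, b) = 6*b + 0 = 6*b)
r(7, 2)*(1/(-29) + 16) = (6*2)*(1/(-29) + 16) = 12*(-1/29 + 16) = 12*(463/29) = 5556/29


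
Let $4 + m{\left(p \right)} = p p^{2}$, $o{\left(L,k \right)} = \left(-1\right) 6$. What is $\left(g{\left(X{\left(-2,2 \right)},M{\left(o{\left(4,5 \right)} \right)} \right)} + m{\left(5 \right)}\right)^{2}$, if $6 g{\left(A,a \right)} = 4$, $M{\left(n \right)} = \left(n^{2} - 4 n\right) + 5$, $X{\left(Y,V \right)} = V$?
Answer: $\frac{133225}{9} \approx 14803.0$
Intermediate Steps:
$o{\left(L,k \right)} = -6$
$M{\left(n \right)} = 5 + n^{2} - 4 n$
$g{\left(A,a \right)} = \frac{2}{3}$ ($g{\left(A,a \right)} = \frac{1}{6} \cdot 4 = \frac{2}{3}$)
$m{\left(p \right)} = -4 + p^{3}$ ($m{\left(p \right)} = -4 + p p^{2} = -4 + p^{3}$)
$\left(g{\left(X{\left(-2,2 \right)},M{\left(o{\left(4,5 \right)} \right)} \right)} + m{\left(5 \right)}\right)^{2} = \left(\frac{2}{3} - \left(4 - 5^{3}\right)\right)^{2} = \left(\frac{2}{3} + \left(-4 + 125\right)\right)^{2} = \left(\frac{2}{3} + 121\right)^{2} = \left(\frac{365}{3}\right)^{2} = \frac{133225}{9}$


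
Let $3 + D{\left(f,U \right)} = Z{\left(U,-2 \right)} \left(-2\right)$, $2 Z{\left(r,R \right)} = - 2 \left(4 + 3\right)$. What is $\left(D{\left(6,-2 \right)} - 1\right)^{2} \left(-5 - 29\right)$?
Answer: $-3400$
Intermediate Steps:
$Z{\left(r,R \right)} = -7$ ($Z{\left(r,R \right)} = \frac{\left(-2\right) \left(4 + 3\right)}{2} = \frac{\left(-2\right) 7}{2} = \frac{1}{2} \left(-14\right) = -7$)
$D{\left(f,U \right)} = 11$ ($D{\left(f,U \right)} = -3 - -14 = -3 + 14 = 11$)
$\left(D{\left(6,-2 \right)} - 1\right)^{2} \left(-5 - 29\right) = \left(11 - 1\right)^{2} \left(-5 - 29\right) = 10^{2} \left(-34\right) = 100 \left(-34\right) = -3400$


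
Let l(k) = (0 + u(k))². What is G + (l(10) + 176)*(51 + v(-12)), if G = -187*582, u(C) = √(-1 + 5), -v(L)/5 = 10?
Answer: -108654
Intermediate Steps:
v(L) = -50 (v(L) = -5*10 = -50)
u(C) = 2 (u(C) = √4 = 2)
G = -108834
l(k) = 4 (l(k) = (0 + 2)² = 2² = 4)
G + (l(10) + 176)*(51 + v(-12)) = -108834 + (4 + 176)*(51 - 50) = -108834 + 180*1 = -108834 + 180 = -108654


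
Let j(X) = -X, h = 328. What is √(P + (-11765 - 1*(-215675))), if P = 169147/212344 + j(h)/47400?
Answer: √26675436435774879882/11437620 ≈ 451.56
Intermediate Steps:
P = 90317261/114376200 (P = 169147/212344 - 1*328/47400 = 169147*(1/212344) - 328*1/47400 = 15377/19304 - 41/5925 = 90317261/114376200 ≈ 0.78965)
√(P + (-11765 - 1*(-215675))) = √(90317261/114376200 + (-11765 - 1*(-215675))) = √(90317261/114376200 + (-11765 + 215675)) = √(90317261/114376200 + 203910) = √(23322541259261/114376200) = √26675436435774879882/11437620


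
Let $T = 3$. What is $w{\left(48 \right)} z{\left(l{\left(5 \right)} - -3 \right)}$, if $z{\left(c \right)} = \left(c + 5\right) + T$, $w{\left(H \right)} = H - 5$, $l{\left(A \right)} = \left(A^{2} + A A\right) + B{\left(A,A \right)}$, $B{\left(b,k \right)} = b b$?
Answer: $3698$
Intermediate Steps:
$B{\left(b,k \right)} = b^{2}$
$l{\left(A \right)} = 3 A^{2}$ ($l{\left(A \right)} = \left(A^{2} + A A\right) + A^{2} = \left(A^{2} + A^{2}\right) + A^{2} = 2 A^{2} + A^{2} = 3 A^{2}$)
$w{\left(H \right)} = -5 + H$ ($w{\left(H \right)} = H - 5 = -5 + H$)
$z{\left(c \right)} = 8 + c$ ($z{\left(c \right)} = \left(c + 5\right) + 3 = \left(5 + c\right) + 3 = 8 + c$)
$w{\left(48 \right)} z{\left(l{\left(5 \right)} - -3 \right)} = \left(-5 + 48\right) \left(8 - \left(-3 - 3 \cdot 5^{2}\right)\right) = 43 \left(8 + \left(3 \cdot 25 + 3\right)\right) = 43 \left(8 + \left(75 + 3\right)\right) = 43 \left(8 + 78\right) = 43 \cdot 86 = 3698$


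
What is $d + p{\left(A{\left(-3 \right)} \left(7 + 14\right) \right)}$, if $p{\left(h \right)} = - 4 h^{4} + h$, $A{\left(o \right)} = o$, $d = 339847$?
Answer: $-62672060$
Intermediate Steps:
$p{\left(h \right)} = h - 4 h^{4}$
$d + p{\left(A{\left(-3 \right)} \left(7 + 14\right) \right)} = 339847 - \left(3 \left(7 + 14\right) + 4 \cdot 81 \left(7 + 14\right)^{4}\right) = 339847 - \left(63 + 4 \left(\left(-3\right) 21\right)^{4}\right) = 339847 - \left(63 + 4 \left(-63\right)^{4}\right) = 339847 - 63011907 = -62672060$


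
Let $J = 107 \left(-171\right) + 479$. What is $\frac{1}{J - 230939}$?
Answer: $- \frac{1}{248757} \approx -4.02 \cdot 10^{-6}$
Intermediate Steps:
$J = -17818$ ($J = -18297 + 479 = -17818$)
$\frac{1}{J - 230939} = \frac{1}{-17818 - 230939} = \frac{1}{-248757} = - \frac{1}{248757}$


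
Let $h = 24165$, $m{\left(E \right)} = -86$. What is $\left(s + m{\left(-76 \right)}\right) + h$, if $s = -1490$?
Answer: $22589$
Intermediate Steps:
$\left(s + m{\left(-76 \right)}\right) + h = \left(-1490 - 86\right) + 24165 = -1576 + 24165 = 22589$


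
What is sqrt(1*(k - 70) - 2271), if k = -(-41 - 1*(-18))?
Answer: I*sqrt(2318) ≈ 48.146*I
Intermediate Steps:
k = 23 (k = -(-41 + 18) = -1*(-23) = 23)
sqrt(1*(k - 70) - 2271) = sqrt(1*(23 - 70) - 2271) = sqrt(1*(-47) - 2271) = sqrt(-47 - 2271) = sqrt(-2318) = I*sqrt(2318)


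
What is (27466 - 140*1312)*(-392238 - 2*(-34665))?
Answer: 50442750312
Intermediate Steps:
(27466 - 140*1312)*(-392238 - 2*(-34665)) = (27466 - 183680)*(-392238 + 69330) = -156214*(-322908) = 50442750312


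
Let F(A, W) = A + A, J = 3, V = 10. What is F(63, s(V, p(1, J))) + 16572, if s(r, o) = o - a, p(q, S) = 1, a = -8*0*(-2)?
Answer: 16698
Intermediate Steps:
a = 0 (a = -4*0*(-2) = 0*(-2) = 0)
s(r, o) = o (s(r, o) = o - 1*0 = o + 0 = o)
F(A, W) = 2*A
F(63, s(V, p(1, J))) + 16572 = 2*63 + 16572 = 126 + 16572 = 16698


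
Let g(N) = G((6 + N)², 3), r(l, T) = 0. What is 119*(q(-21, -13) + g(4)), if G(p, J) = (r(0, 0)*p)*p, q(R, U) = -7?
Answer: -833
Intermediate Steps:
G(p, J) = 0 (G(p, J) = (0*p)*p = 0*p = 0)
g(N) = 0
119*(q(-21, -13) + g(4)) = 119*(-7 + 0) = 119*(-7) = -833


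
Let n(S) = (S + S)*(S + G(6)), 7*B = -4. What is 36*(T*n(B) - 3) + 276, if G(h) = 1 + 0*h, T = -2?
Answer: 9960/49 ≈ 203.27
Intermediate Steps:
G(h) = 1 (G(h) = 1 + 0 = 1)
B = -4/7 (B = (⅐)*(-4) = -4/7 ≈ -0.57143)
n(S) = 2*S*(1 + S) (n(S) = (S + S)*(S + 1) = (2*S)*(1 + S) = 2*S*(1 + S))
36*(T*n(B) - 3) + 276 = 36*(-4*(-4)*(1 - 4/7)/7 - 3) + 276 = 36*(-4*(-4)*3/(7*7) - 3) + 276 = 36*(-2*(-24/49) - 3) + 276 = 36*(48/49 - 3) + 276 = 36*(-99/49) + 276 = -3564/49 + 276 = 9960/49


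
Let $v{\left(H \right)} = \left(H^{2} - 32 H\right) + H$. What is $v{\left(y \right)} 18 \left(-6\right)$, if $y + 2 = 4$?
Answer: $6264$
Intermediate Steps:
$y = 2$ ($y = -2 + 4 = 2$)
$v{\left(H \right)} = H^{2} - 31 H$
$v{\left(y \right)} 18 \left(-6\right) = 2 \left(-31 + 2\right) 18 \left(-6\right) = 2 \left(-29\right) \left(-108\right) = \left(-58\right) \left(-108\right) = 6264$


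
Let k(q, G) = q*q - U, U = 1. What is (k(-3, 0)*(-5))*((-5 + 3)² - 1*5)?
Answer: 40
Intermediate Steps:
k(q, G) = -1 + q² (k(q, G) = q*q - 1*1 = q² - 1 = -1 + q²)
(k(-3, 0)*(-5))*((-5 + 3)² - 1*5) = ((-1 + (-3)²)*(-5))*((-5 + 3)² - 1*5) = ((-1 + 9)*(-5))*((-2)² - 5) = (8*(-5))*(4 - 5) = -40*(-1) = 40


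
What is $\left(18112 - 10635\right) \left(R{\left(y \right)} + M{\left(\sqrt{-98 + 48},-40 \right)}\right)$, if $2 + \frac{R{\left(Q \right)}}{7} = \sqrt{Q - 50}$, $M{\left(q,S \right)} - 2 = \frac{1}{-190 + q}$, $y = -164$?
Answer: $\frac{7477 \left(- 2281 i - 1330 \sqrt{214} - 60 \sqrt{2} + 70 i \sqrt{107}\right)}{5 \left(\sqrt{2} + 38 i\right)} \approx -89763.0 + 7.6565 \cdot 10^{5} i$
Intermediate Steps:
$M{\left(q,S \right)} = 2 + \frac{1}{-190 + q}$
$R{\left(Q \right)} = -14 + 7 \sqrt{-50 + Q}$ ($R{\left(Q \right)} = -14 + 7 \sqrt{Q - 50} = -14 + 7 \sqrt{-50 + Q}$)
$\left(18112 - 10635\right) \left(R{\left(y \right)} + M{\left(\sqrt{-98 + 48},-40 \right)}\right) = \left(18112 - 10635\right) \left(\left(-14 + 7 \sqrt{-50 - 164}\right) + \frac{-379 + 2 \sqrt{-98 + 48}}{-190 + \sqrt{-98 + 48}}\right) = 7477 \left(\left(-14 + 7 \sqrt{-214}\right) + \frac{-379 + 2 \sqrt{-50}}{-190 + \sqrt{-50}}\right) = 7477 \left(\left(-14 + 7 i \sqrt{214}\right) + \frac{-379 + 2 \cdot 5 i \sqrt{2}}{-190 + 5 i \sqrt{2}}\right) = 7477 \left(\left(-14 + 7 i \sqrt{214}\right) + \frac{-379 + 10 i \sqrt{2}}{-190 + 5 i \sqrt{2}}\right) = 7477 \left(-14 + \frac{-379 + 10 i \sqrt{2}}{-190 + 5 i \sqrt{2}} + 7 i \sqrt{214}\right) = -104678 + \frac{7477 \left(-379 + 10 i \sqrt{2}\right)}{-190 + 5 i \sqrt{2}} + 52339 i \sqrt{214}$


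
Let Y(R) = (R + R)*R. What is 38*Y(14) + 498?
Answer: 15394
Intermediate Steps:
Y(R) = 2*R**2 (Y(R) = (2*R)*R = 2*R**2)
38*Y(14) + 498 = 38*(2*14**2) + 498 = 38*(2*196) + 498 = 38*392 + 498 = 14896 + 498 = 15394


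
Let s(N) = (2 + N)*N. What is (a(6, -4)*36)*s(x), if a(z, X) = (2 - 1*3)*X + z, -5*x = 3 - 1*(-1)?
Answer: -1728/5 ≈ -345.60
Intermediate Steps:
x = -4/5 (x = -(3 - 1*(-1))/5 = -(3 + 1)/5 = -1/5*4 = -4/5 ≈ -0.80000)
s(N) = N*(2 + N)
a(z, X) = z - X (a(z, X) = (2 - 3)*X + z = -X + z = z - X)
(a(6, -4)*36)*s(x) = ((6 - 1*(-4))*36)*(-4*(2 - 4/5)/5) = ((6 + 4)*36)*(-4/5*6/5) = (10*36)*(-24/25) = 360*(-24/25) = -1728/5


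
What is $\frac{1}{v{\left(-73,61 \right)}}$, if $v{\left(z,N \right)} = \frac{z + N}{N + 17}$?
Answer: $- \frac{13}{2} \approx -6.5$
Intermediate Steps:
$v{\left(z,N \right)} = \frac{N + z}{17 + N}$
$\frac{1}{v{\left(-73,61 \right)}} = \frac{1}{\frac{1}{17 + 61} \left(61 - 73\right)} = \frac{1}{\frac{1}{78} \left(-12\right)} = \frac{1}{- \frac{2}{13}} = - \frac{13}{2}$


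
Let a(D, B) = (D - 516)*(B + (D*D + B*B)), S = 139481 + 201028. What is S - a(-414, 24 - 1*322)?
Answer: 242049369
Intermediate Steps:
S = 340509
a(D, B) = (-516 + D)*(B + B² + D²) (a(D, B) = (-516 + D)*(B + (D² + B²)) = (-516 + D)*(B + (B² + D²)) = (-516 + D)*(B + B² + D²))
S - a(-414, 24 - 1*322) = 340509 - ((-414)³ - 516*(24 - 1*322) - 516*(24 - 1*322)² - 516*(-414)² + (24 - 1*322)*(-414) - 414*(24 - 1*322)²) = 340509 - (-70957944 - 516*(24 - 322) - 516*(24 - 322)² - 516*171396 + (24 - 322)*(-414) - 414*(24 - 322)²) = 340509 - (-70957944 - 516*(-298) - 516*(-298)² - 88440336 - 298*(-414) - 414*(-298)²) = 340509 - (-70957944 + 153768 - 516*88804 - 88440336 + 123372 - 414*88804) = 340509 - (-70957944 + 153768 - 45822864 - 88440336 + 123372 - 36764856) = 340509 - 1*(-241708860) = 340509 + 241708860 = 242049369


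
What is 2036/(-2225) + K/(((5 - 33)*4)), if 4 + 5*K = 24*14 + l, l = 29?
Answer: -388677/249200 ≈ -1.5597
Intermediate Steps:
K = 361/5 (K = -⅘ + (24*14 + 29)/5 = -⅘ + (336 + 29)/5 = -⅘ + (⅕)*365 = -⅘ + 73 = 361/5 ≈ 72.200)
2036/(-2225) + K/(((5 - 33)*4)) = 2036/(-2225) + 361/(5*(((5 - 33)*4))) = 2036*(-1/2225) + 361/(5*((-28*4))) = -2036/2225 + (361/5)/(-112) = -2036/2225 + (361/5)*(-1/112) = -2036/2225 - 361/560 = -388677/249200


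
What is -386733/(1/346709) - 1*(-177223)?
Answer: -134083634474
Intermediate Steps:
-386733/(1/346709) - 1*(-177223) = -386733/1/346709 + 177223 = -386733*346709 + 177223 = -134083811697 + 177223 = -134083634474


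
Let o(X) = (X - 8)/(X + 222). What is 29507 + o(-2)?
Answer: 649153/22 ≈ 29507.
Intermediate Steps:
o(X) = (-8 + X)/(222 + X)
29507 + o(-2) = 29507 + (-8 - 2)/(222 - 2) = 29507 - 10/220 = 29507 + (1/220)*(-10) = 29507 - 1/22 = 649153/22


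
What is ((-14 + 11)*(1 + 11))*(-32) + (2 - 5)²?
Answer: 1161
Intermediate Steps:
((-14 + 11)*(1 + 11))*(-32) + (2 - 5)² = -3*12*(-32) + (-3)² = -36*(-32) + 9 = 1152 + 9 = 1161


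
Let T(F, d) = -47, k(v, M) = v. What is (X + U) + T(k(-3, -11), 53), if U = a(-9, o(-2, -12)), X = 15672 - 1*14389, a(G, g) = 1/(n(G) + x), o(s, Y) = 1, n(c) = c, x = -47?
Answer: 69215/56 ≈ 1236.0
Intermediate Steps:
a(G, g) = 1/(-47 + G) (a(G, g) = 1/(G - 47) = 1/(-47 + G))
X = 1283 (X = 15672 - 14389 = 1283)
U = -1/56 (U = 1/(-47 - 9) = 1/(-56) = -1/56 ≈ -0.017857)
(X + U) + T(k(-3, -11), 53) = (1283 - 1/56) - 47 = 71847/56 - 47 = 69215/56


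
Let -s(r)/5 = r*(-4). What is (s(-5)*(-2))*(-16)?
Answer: -3200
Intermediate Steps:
s(r) = 20*r (s(r) = -5*r*(-4) = -(-20)*r = 20*r)
(s(-5)*(-2))*(-16) = ((20*(-5))*(-2))*(-16) = -100*(-2)*(-16) = 200*(-16) = -3200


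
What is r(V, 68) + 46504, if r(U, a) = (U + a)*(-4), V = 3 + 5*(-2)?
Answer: 46260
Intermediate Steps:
V = -7 (V = 3 - 10 = -7)
r(U, a) = -4*U - 4*a
r(V, 68) + 46504 = (-4*(-7) - 4*68) + 46504 = (28 - 272) + 46504 = -244 + 46504 = 46260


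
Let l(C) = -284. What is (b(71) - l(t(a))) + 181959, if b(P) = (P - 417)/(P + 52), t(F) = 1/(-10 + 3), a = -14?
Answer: 22415543/123 ≈ 1.8224e+5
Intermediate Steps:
t(F) = -1/7 (t(F) = 1/(-7) = -1/7)
b(P) = (-417 + P)/(52 + P)
(b(71) - l(t(a))) + 181959 = ((-417 + 71)/(52 + 71) - 1*(-284)) + 181959 = (-346/123 + 284) + 181959 = 34586/123 + 181959 = 22415543/123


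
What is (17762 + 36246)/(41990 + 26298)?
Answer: 6751/8536 ≈ 0.79089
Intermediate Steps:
(17762 + 36246)/(41990 + 26298) = 54008/68288 = 54008*(1/68288) = 6751/8536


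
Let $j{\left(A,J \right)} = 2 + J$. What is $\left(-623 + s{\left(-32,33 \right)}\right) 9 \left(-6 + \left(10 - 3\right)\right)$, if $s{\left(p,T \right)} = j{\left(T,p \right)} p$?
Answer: $3033$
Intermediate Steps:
$s{\left(p,T \right)} = p \left(2 + p\right)$ ($s{\left(p,T \right)} = \left(2 + p\right) p = p \left(2 + p\right)$)
$\left(-623 + s{\left(-32,33 \right)}\right) 9 \left(-6 + \left(10 - 3\right)\right) = \left(-623 - 32 \left(2 - 32\right)\right) 9 \left(-6 + \left(10 - 3\right)\right) = \left(-623 - -960\right) 9 \left(-6 + 7\right) = \left(-623 + 960\right) 9 \cdot 1 = 337 \cdot 9 = 3033$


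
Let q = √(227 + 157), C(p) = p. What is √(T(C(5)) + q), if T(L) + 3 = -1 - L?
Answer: √(-9 + 8*√6) ≈ 3.2551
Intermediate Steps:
q = 8*√6 (q = √384 = 8*√6 ≈ 19.596)
T(L) = -4 - L (T(L) = -3 + (-1 - L) = -4 - L)
√(T(C(5)) + q) = √((-4 - 1*5) + 8*√6) = √((-4 - 5) + 8*√6) = √(-9 + 8*√6)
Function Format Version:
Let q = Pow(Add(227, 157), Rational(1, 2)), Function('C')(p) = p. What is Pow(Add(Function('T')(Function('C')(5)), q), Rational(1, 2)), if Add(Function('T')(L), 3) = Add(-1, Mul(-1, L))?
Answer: Pow(Add(-9, Mul(8, Pow(6, Rational(1, 2)))), Rational(1, 2)) ≈ 3.2551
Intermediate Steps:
q = Mul(8, Pow(6, Rational(1, 2))) (q = Pow(384, Rational(1, 2)) = Mul(8, Pow(6, Rational(1, 2))) ≈ 19.596)
Function('T')(L) = Add(-4, Mul(-1, L)) (Function('T')(L) = Add(-3, Add(-1, Mul(-1, L))) = Add(-4, Mul(-1, L)))
Pow(Add(Function('T')(Function('C')(5)), q), Rational(1, 2)) = Pow(Add(Add(-4, Mul(-1, 5)), Mul(8, Pow(6, Rational(1, 2)))), Rational(1, 2)) = Pow(Add(Add(-4, -5), Mul(8, Pow(6, Rational(1, 2)))), Rational(1, 2)) = Pow(Add(-9, Mul(8, Pow(6, Rational(1, 2)))), Rational(1, 2))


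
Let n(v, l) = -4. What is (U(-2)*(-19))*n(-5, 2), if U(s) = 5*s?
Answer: -760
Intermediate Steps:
(U(-2)*(-19))*n(-5, 2) = ((5*(-2))*(-19))*(-4) = -10*(-19)*(-4) = 190*(-4) = -760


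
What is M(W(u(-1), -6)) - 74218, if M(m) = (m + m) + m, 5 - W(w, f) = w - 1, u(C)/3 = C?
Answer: -74191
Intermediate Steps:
u(C) = 3*C
W(w, f) = 6 - w (W(w, f) = 5 - (w - 1) = 5 - (-1 + w) = 5 + (1 - w) = 6 - w)
M(m) = 3*m (M(m) = 2*m + m = 3*m)
M(W(u(-1), -6)) - 74218 = 3*(6 - 3*(-1)) - 74218 = 3*(6 - 1*(-3)) - 74218 = 3*(6 + 3) - 74218 = 3*9 - 74218 = 27 - 74218 = -74191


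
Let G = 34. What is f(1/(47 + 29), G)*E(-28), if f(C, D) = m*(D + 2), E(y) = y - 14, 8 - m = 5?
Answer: -4536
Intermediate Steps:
m = 3 (m = 8 - 1*5 = 8 - 5 = 3)
E(y) = -14 + y
f(C, D) = 6 + 3*D (f(C, D) = 3*(D + 2) = 3*(2 + D) = 6 + 3*D)
f(1/(47 + 29), G)*E(-28) = (6 + 3*34)*(-14 - 28) = (6 + 102)*(-42) = 108*(-42) = -4536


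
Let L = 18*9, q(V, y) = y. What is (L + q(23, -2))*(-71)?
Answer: -11360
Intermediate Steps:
L = 162
(L + q(23, -2))*(-71) = (162 - 2)*(-71) = 160*(-71) = -11360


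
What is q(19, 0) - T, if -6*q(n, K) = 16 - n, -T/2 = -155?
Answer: -619/2 ≈ -309.50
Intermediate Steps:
T = 310 (T = -2*(-155) = 310)
q(n, K) = -8/3 + n/6 (q(n, K) = -(16 - n)/6 = -8/3 + n/6)
q(19, 0) - T = (-8/3 + (1/6)*19) - 1*310 = (-8/3 + 19/6) - 310 = 1/2 - 310 = -619/2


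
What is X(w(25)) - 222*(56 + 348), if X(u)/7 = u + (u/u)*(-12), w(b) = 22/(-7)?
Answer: -89794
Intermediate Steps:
w(b) = -22/7 (w(b) = 22*(-⅐) = -22/7)
X(u) = -84 + 7*u (X(u) = 7*(u + (u/u)*(-12)) = 7*(u + 1*(-12)) = 7*(u - 12) = 7*(-12 + u) = -84 + 7*u)
X(w(25)) - 222*(56 + 348) = (-84 + 7*(-22/7)) - 222*(56 + 348) = (-84 - 22) - 222*404 = -106 - 89688 = -89794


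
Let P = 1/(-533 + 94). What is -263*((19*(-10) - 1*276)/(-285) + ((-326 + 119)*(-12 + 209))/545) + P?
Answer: 262504043248/13637535 ≈ 19249.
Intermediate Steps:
P = -1/439 (P = 1/(-439) = -1/439 ≈ -0.0022779)
-263*((19*(-10) - 1*276)/(-285) + ((-326 + 119)*(-12 + 209))/545) + P = -263*((19*(-10) - 1*276)/(-285) + ((-326 + 119)*(-12 + 209))/545) - 1/439 = -263*((-190 - 276)*(-1/285) - 207*197*(1/545)) - 1/439 = -263*(-466*(-1/285) - 40779*1/545) - 1/439 = -263*(466/285 - 40779/545) - 1/439 = -263*(-2273609/31065) - 1/439 = 597959167/31065 - 1/439 = 262504043248/13637535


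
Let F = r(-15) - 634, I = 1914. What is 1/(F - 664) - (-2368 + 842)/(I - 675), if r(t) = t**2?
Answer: 233737/189921 ≈ 1.2307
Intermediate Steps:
F = -409 (F = (-15)**2 - 634 = 225 - 634 = -409)
1/(F - 664) - (-2368 + 842)/(I - 675) = 1/(-409 - 664) - (-2368 + 842)/(1914 - 675) = 1/(-1073) - (-1526)/1239 = -1/1073 - (-1526)/1239 = -1/1073 - 1*(-218/177) = -1/1073 + 218/177 = 233737/189921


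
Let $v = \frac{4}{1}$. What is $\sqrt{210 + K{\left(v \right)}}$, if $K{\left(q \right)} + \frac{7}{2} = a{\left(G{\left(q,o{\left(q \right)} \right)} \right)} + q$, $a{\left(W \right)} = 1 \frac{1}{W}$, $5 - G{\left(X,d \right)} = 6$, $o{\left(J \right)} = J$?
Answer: $\frac{\sqrt{838}}{2} \approx 14.474$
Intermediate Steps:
$v = 4$ ($v = 4 \cdot 1 = 4$)
$G{\left(X,d \right)} = -1$ ($G{\left(X,d \right)} = 5 - 6 = -1$)
$a{\left(W \right)} = \frac{1}{W}$
$K{\left(q \right)} = - \frac{9}{2} + q$ ($K{\left(q \right)} = - \frac{7}{2} + \left(\frac{1}{-1} + q\right) = - \frac{7}{2} + \left(-1 + q\right) = - \frac{9}{2} + q$)
$\sqrt{210 + K{\left(v \right)}} = \sqrt{210 + \left(- \frac{9}{2} + 4\right)} = \sqrt{210 - \frac{1}{2}} = \sqrt{\frac{419}{2}} = \frac{\sqrt{838}}{2}$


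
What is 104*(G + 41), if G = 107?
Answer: 15392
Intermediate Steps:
104*(G + 41) = 104*(107 + 41) = 104*148 = 15392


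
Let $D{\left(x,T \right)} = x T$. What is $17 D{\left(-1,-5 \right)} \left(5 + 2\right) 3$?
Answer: $1785$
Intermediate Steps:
$D{\left(x,T \right)} = T x$
$17 D{\left(-1,-5 \right)} \left(5 + 2\right) 3 = 17 \left(\left(-5\right) \left(-1\right)\right) \left(5 + 2\right) 3 = 17 \cdot 5 \cdot 7 \cdot 3 = 85 \cdot 21 = 1785$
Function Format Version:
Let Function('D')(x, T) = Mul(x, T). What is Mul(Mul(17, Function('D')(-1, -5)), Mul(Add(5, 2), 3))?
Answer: 1785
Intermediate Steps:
Function('D')(x, T) = Mul(T, x)
Mul(Mul(17, Function('D')(-1, -5)), Mul(Add(5, 2), 3)) = Mul(Mul(17, Mul(-5, -1)), Mul(Add(5, 2), 3)) = Mul(Mul(17, 5), Mul(7, 3)) = Mul(85, 21) = 1785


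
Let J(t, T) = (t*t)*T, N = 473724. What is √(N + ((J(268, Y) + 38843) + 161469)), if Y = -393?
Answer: 2*I*√6888199 ≈ 5249.1*I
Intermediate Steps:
J(t, T) = T*t² (J(t, T) = t²*T = T*t²)
√(N + ((J(268, Y) + 38843) + 161469)) = √(473724 + ((-393*268² + 38843) + 161469)) = √(473724 + ((-393*71824 + 38843) + 161469)) = √(473724 + ((-28226832 + 38843) + 161469)) = √(473724 + (-28187989 + 161469)) = √(473724 - 28026520) = √(-27552796) = 2*I*√6888199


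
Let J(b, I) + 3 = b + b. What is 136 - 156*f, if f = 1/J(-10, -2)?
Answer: 3284/23 ≈ 142.78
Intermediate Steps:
J(b, I) = -3 + 2*b (J(b, I) = -3 + (b + b) = -3 + 2*b)
f = -1/23 (f = 1/(-3 + 2*(-10)) = 1/(-3 - 20) = 1/(-23) = -1/23 ≈ -0.043478)
136 - 156*f = 136 - 156*(-1/23) = 136 + 156/23 = 3284/23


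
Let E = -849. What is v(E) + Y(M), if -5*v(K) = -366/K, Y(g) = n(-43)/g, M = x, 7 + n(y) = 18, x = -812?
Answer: -114629/1148980 ≈ -0.099766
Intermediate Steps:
n(y) = 11 (n(y) = -7 + 18 = 11)
M = -812
Y(g) = 11/g
v(K) = 366/(5*K) (v(K) = -(-366)/(5*K) = 366/(5*K))
v(E) + Y(M) = (366/5)/(-849) + 11/(-812) = (366/5)*(-1/849) + 11*(-1/812) = -122/1415 - 11/812 = -114629/1148980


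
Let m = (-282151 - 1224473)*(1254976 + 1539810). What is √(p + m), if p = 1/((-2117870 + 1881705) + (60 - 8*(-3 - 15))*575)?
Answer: I*√59492391848893284205265/118865 ≈ 2.052e+6*I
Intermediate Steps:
m = -4210691662464 (m = -1506624*2794786 = -4210691662464)
p = -1/118865 (p = 1/(-236165 + (60 - 8*(-18))*575) = 1/(-236165 + (60 + 144)*575) = 1/(-236165 + 204*575) = 1/(-236165 + 117300) = 1/(-118865) = -1/118865 ≈ -8.4129e-6)
√(p + m) = √(-1/118865 - 4210691662464) = √(-500503864458783361/118865) = I*√59492391848893284205265/118865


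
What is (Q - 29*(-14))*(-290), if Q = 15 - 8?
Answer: -119770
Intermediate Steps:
Q = 7
(Q - 29*(-14))*(-290) = (7 - 29*(-14))*(-290) = (7 + 406)*(-290) = 413*(-290) = -119770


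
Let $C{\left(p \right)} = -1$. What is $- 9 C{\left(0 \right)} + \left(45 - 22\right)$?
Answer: $32$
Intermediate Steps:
$- 9 C{\left(0 \right)} + \left(45 - 22\right) = \left(-9\right) \left(-1\right) + \left(45 - 22\right) = 9 + \left(45 - 22\right) = 9 + 23 = 32$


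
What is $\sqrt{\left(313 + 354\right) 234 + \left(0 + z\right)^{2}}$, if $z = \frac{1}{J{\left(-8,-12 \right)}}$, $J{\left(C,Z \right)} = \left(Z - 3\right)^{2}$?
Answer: $\frac{\sqrt{7901448751}}{225} \approx 395.07$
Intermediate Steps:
$J{\left(C,Z \right)} = \left(-3 + Z\right)^{2}$
$z = \frac{1}{225}$ ($z = \frac{1}{\left(-3 - 12\right)^{2}} = \frac{1}{\left(-15\right)^{2}} = \frac{1}{225} \approx 0.0044444$)
$\sqrt{\left(313 + 354\right) 234 + \left(0 + z\right)^{2}} = \sqrt{\left(313 + 354\right) 234 + \left(0 + \frac{1}{225}\right)^{2}} = \sqrt{667 \cdot 234 + \left(\frac{1}{225}\right)^{2}} = \sqrt{156078 + \frac{1}{50625}} = \sqrt{\frac{7901448751}{50625}} = \frac{\sqrt{7901448751}}{225}$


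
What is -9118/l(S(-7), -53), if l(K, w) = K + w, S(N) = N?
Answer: 4559/30 ≈ 151.97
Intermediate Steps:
-9118/l(S(-7), -53) = -9118/(-7 - 53) = -9118/(-60) = -9118*(-1/60) = 4559/30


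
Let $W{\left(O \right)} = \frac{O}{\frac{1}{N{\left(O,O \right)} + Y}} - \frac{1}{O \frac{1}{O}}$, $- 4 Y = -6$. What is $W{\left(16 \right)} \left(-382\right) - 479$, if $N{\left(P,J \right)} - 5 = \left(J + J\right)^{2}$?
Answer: $-6298513$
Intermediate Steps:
$N{\left(P,J \right)} = 5 + 4 J^{2}$ ($N{\left(P,J \right)} = 5 + \left(J + J\right)^{2} = 5 + \left(2 J\right)^{2} = 5 + 4 J^{2}$)
$Y = \frac{3}{2}$ ($Y = \left(- \frac{1}{4}\right) \left(-6\right) = \frac{3}{2} \approx 1.5$)
$W{\left(O \right)} = -1 + O \left(\frac{13}{2} + 4 O^{2}\right)$ ($W{\left(O \right)} = \frac{O}{\frac{1}{\left(5 + 4 O^{2}\right) + \frac{3}{2}}} - \frac{1}{O \frac{1}{O}} = \frac{O}{\frac{1}{\frac{13}{2} + 4 O^{2}}} - 1^{-1} = O \left(\frac{13}{2} + 4 O^{2}\right) - 1 = -1 + O \left(\frac{13}{2} + 4 O^{2}\right)$)
$W{\left(16 \right)} \left(-382\right) - 479 = \left(-1 + 4 \cdot 16^{3} + \frac{13}{2} \cdot 16\right) \left(-382\right) - 479 = \left(-1 + 4 \cdot 4096 + 104\right) \left(-382\right) - 479 = \left(-1 + 16384 + 104\right) \left(-382\right) - 479 = 16487 \left(-382\right) - 479 = -6298034 - 479 = -6298513$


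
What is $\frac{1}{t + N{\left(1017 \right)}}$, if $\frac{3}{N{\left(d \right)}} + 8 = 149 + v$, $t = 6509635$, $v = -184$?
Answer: $\frac{43}{279914302} \approx 1.5362 \cdot 10^{-7}$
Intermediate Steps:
$N{\left(d \right)} = - \frac{3}{43}$ ($N{\left(d \right)} = \frac{3}{-8 + \left(149 - 184\right)} = \frac{3}{-8 - 35} = \frac{3}{-43} = 3 \left(- \frac{1}{43}\right) = - \frac{3}{43}$)
$\frac{1}{t + N{\left(1017 \right)}} = \frac{1}{6509635 - \frac{3}{43}} = \frac{1}{\frac{279914302}{43}} = \frac{43}{279914302}$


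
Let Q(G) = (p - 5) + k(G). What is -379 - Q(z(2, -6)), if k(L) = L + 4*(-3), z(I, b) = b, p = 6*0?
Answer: -356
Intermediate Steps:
p = 0
k(L) = -12 + L (k(L) = L - 12 = -12 + L)
Q(G) = -17 + G (Q(G) = (0 - 5) + (-12 + G) = -5 + (-12 + G) = -17 + G)
-379 - Q(z(2, -6)) = -379 - (-17 - 6) = -379 - 1*(-23) = -379 + 23 = -356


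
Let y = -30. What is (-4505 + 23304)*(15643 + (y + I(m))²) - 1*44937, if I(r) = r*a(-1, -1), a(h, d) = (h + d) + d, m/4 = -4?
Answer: 300118696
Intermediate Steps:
m = -16 (m = 4*(-4) = -16)
a(h, d) = h + 2*d (a(h, d) = (d + h) + d = h + 2*d)
I(r) = -3*r (I(r) = r*(-1 + 2*(-1)) = r*(-1 - 2) = r*(-3) = -3*r)
(-4505 + 23304)*(15643 + (y + I(m))²) - 1*44937 = (-4505 + 23304)*(15643 + (-30 - 3*(-16))²) - 1*44937 = 18799*(15643 + (-30 + 48)²) - 44937 = 18799*(15643 + 18²) - 44937 = 18799*(15643 + 324) - 44937 = 18799*15967 - 44937 = 300163633 - 44937 = 300118696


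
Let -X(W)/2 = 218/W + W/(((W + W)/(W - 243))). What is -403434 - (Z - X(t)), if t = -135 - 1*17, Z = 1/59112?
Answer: -452661164407/1123128 ≈ -4.0304e+5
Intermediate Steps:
Z = 1/59112 ≈ 1.6917e-5
t = -152 (t = -135 - 17 = -152)
X(W) = 243 - W - 436/W (X(W) = -2*(218/W + W/(((W + W)/(W - 243)))) = -2*(218/W + W/(((2*W)/(-243 + W)))) = -2*(218/W + W/((2*W/(-243 + W)))) = -2*(218/W + W*((-243 + W)/(2*W))) = -2*(218/W + (-243/2 + W/2)) = -2*(-243/2 + W/2 + 218/W) = 243 - W - 436/W)
-403434 - (Z - X(t)) = -403434 - (1/59112 - (243 - 1*(-152) - 436/(-152))) = -403434 - (1/59112 - (243 + 152 - 436*(-1/152))) = -403434 - (1/59112 - (243 + 152 + 109/38)) = -403434 - (1/59112 - 1*15119/38) = -403434 - (1/59112 - 15119/38) = -403434 - 1*(-446857145/1123128) = -403434 + 446857145/1123128 = -452661164407/1123128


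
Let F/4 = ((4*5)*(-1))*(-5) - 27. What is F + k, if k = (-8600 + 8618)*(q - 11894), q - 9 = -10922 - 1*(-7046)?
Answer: -283406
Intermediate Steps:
q = -3867 (q = 9 + (-10922 - 1*(-7046)) = 9 + (-10922 + 7046) = 9 - 3876 = -3867)
F = 292 (F = 4*(((4*5)*(-1))*(-5) - 27) = 4*((20*(-1))*(-5) - 27) = 4*(-20*(-5) - 27) = 4*(100 - 27) = 4*73 = 292)
k = -283698 (k = (-8600 + 8618)*(-3867 - 11894) = 18*(-15761) = -283698)
F + k = 292 - 283698 = -283406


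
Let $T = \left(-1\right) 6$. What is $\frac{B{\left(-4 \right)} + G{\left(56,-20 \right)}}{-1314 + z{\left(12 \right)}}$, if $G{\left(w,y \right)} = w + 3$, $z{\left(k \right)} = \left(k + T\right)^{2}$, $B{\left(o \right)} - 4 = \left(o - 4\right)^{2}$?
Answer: $- \frac{127}{1278} \approx -0.099374$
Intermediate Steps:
$T = -6$
$B{\left(o \right)} = 4 + \left(-4 + o\right)^{2}$ ($B{\left(o \right)} = 4 + \left(o - 4\right)^{2} = 4 + \left(-4 + o\right)^{2}$)
$z{\left(k \right)} = \left(-6 + k\right)^{2}$ ($z{\left(k \right)} = \left(k - 6\right)^{2} = \left(-6 + k\right)^{2}$)
$G{\left(w,y \right)} = 3 + w$
$\frac{B{\left(-4 \right)} + G{\left(56,-20 \right)}}{-1314 + z{\left(12 \right)}} = \frac{\left(4 + \left(-4 - 4\right)^{2}\right) + \left(3 + 56\right)}{-1314 + \left(-6 + 12\right)^{2}} = \frac{\left(4 + \left(-8\right)^{2}\right) + 59}{-1314 + 6^{2}} = \frac{\left(4 + 64\right) + 59}{-1314 + 36} = \frac{68 + 59}{-1278} = 127 \left(- \frac{1}{1278}\right) = - \frac{127}{1278}$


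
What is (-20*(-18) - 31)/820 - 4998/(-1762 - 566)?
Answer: 101339/39770 ≈ 2.5481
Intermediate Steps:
(-20*(-18) - 31)/820 - 4998/(-1762 - 566) = (360 - 31)*(1/820) - 4998/(-2328) = 329*(1/820) - 4998*(-1/2328) = 329/820 + 833/388 = 101339/39770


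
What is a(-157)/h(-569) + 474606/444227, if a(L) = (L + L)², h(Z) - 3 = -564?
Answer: -2560750078/14659491 ≈ -174.68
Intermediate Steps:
h(Z) = -561 (h(Z) = 3 - 564 = -561)
a(L) = 4*L² (a(L) = (2*L)² = 4*L²)
a(-157)/h(-569) + 474606/444227 = (4*(-157)²)/(-561) + 474606/444227 = (4*24649)*(-1/561) + 474606*(1/444227) = 98596*(-1/561) + 27918/26131 = -98596/561 + 27918/26131 = -2560750078/14659491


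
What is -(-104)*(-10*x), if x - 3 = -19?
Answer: 16640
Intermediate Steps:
x = -16 (x = 3 - 19 = -16)
-(-104)*(-10*x) = -(-104)*(-10*(-16)) = -(-104)*160 = -1*(-16640) = 16640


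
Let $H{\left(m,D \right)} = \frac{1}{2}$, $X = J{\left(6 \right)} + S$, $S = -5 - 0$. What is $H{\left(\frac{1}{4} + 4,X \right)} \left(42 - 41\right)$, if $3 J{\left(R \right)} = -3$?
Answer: $\frac{1}{2} \approx 0.5$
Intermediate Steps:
$J{\left(R \right)} = -1$ ($J{\left(R \right)} = \frac{1}{3} \left(-3\right) = -1$)
$S = -5$ ($S = -5 + 0 = -5$)
$X = -6$ ($X = -1 - 5 = -6$)
$H{\left(m,D \right)} = \frac{1}{2}$
$H{\left(\frac{1}{4} + 4,X \right)} \left(42 - 41\right) = \frac{42 - 41}{2} = \frac{1}{2} \cdot 1 = \frac{1}{2}$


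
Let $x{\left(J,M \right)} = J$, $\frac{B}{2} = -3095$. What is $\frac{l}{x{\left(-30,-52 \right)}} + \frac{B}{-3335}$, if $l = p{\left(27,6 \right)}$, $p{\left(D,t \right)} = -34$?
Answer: $\frac{29909}{10005} \approx 2.9894$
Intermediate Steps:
$B = -6190$ ($B = 2 \left(-3095\right) = -6190$)
$l = -34$
$\frac{l}{x{\left(-30,-52 \right)}} + \frac{B}{-3335} = - \frac{34}{-30} - \frac{6190}{-3335} = \left(-34\right) \left(- \frac{1}{30}\right) - - \frac{1238}{667} = \frac{17}{15} + \frac{1238}{667} = \frac{29909}{10005}$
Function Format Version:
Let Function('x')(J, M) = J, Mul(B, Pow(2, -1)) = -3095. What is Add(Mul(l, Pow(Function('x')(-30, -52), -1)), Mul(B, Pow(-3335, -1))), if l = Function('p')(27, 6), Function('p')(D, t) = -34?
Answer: Rational(29909, 10005) ≈ 2.9894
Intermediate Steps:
B = -6190 (B = Mul(2, -3095) = -6190)
l = -34
Add(Mul(l, Pow(Function('x')(-30, -52), -1)), Mul(B, Pow(-3335, -1))) = Add(Mul(-34, Pow(-30, -1)), Mul(-6190, Pow(-3335, -1))) = Add(Mul(-34, Rational(-1, 30)), Mul(-6190, Rational(-1, 3335))) = Add(Rational(17, 15), Rational(1238, 667)) = Rational(29909, 10005)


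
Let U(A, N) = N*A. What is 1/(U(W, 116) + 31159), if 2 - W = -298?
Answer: 1/65959 ≈ 1.5161e-5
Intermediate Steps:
W = 300 (W = 2 - 1*(-298) = 2 + 298 = 300)
U(A, N) = A*N
1/(U(W, 116) + 31159) = 1/(300*116 + 31159) = 1/(34800 + 31159) = 1/65959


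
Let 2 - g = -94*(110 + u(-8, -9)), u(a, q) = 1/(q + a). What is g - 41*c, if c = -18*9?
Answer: 288634/17 ≈ 16978.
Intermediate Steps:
u(a, q) = 1/(a + q)
c = -162
g = 175720/17 (g = 2 - (-94)*(110 + 1/(-8 - 9)) = 2 - (-94)*(110 + 1/(-17)) = 2 - (-94)*(110 - 1/17) = 2 - (-94)*1869/17 = 2 - 1*(-175686/17) = 2 + 175686/17 = 175720/17 ≈ 10336.)
g - 41*c = 175720/17 - 41*(-162) = 175720/17 - 1*(-6642) = 175720/17 + 6642 = 288634/17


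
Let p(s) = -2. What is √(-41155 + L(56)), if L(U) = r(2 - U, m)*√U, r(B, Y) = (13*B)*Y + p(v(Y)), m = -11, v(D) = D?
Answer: √(-41155 + 15440*√14) ≈ 128.90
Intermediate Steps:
r(B, Y) = -2 + 13*B*Y (r(B, Y) = (13*B)*Y - 2 = 13*B*Y - 2 = -2 + 13*B*Y)
L(U) = √U*(-288 + 143*U) (L(U) = (-2 + 13*(2 - U)*(-11))*√U = (-2 + (-286 + 143*U))*√U = (-288 + 143*U)*√U = √U*(-288 + 143*U))
√(-41155 + L(56)) = √(-41155 + √56*(-288 + 143*56)) = √(-41155 + (2*√14)*(-288 + 8008)) = √(-41155 + (2*√14)*7720) = √(-41155 + 15440*√14)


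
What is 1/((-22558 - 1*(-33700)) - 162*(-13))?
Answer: 1/13248 ≈ 7.5483e-5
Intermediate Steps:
1/((-22558 - 1*(-33700)) - 162*(-13)) = 1/((-22558 + 33700) + 2106) = 1/(11142 + 2106) = 1/13248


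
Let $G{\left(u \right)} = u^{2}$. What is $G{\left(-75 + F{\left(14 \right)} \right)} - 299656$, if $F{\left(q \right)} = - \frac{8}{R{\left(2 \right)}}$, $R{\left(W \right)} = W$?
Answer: $-293415$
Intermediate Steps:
$F{\left(q \right)} = -4$ ($F{\left(q \right)} = - \frac{8}{2} = \left(-8\right) \frac{1}{2} = -4$)
$G{\left(-75 + F{\left(14 \right)} \right)} - 299656 = \left(-75 - 4\right)^{2} - 299656 = \left(-79\right)^{2} - 299656 = 6241 - 299656 = -293415$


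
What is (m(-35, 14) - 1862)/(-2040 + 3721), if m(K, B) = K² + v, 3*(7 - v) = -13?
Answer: -1877/5043 ≈ -0.37220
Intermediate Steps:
v = 34/3 (v = 7 - ⅓*(-13) = 7 + 13/3 = 34/3 ≈ 11.333)
m(K, B) = 34/3 + K² (m(K, B) = K² + 34/3 = 34/3 + K²)
(m(-35, 14) - 1862)/(-2040 + 3721) = ((34/3 + (-35)²) - 1862)/(-2040 + 3721) = ((34/3 + 1225) - 1862)/1681 = (3709/3 - 1862)*(1/1681) = -1877/3*1/1681 = -1877/5043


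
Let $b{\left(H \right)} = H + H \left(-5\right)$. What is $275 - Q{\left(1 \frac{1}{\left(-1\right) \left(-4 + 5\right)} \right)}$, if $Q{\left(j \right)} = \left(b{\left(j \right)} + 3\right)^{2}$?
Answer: $226$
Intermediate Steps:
$b{\left(H \right)} = - 4 H$ ($b{\left(H \right)} = H - 5 H = - 4 H$)
$Q{\left(j \right)} = \left(3 - 4 j\right)^{2}$ ($Q{\left(j \right)} = \left(- 4 j + 3\right)^{2} = \left(3 - 4 j\right)^{2}$)
$275 - Q{\left(1 \frac{1}{\left(-1\right) \left(-4 + 5\right)} \right)} = 275 - \left(-3 + 4 \cdot 1 \frac{1}{\left(-1\right) \left(-4 + 5\right)}\right)^{2} = 275 - \left(-3 + 4 \cdot 1 \frac{1}{\left(-1\right) 1}\right)^{2} = 275 - \left(-3 + 4 \cdot 1 \frac{1}{-1}\right)^{2} = 275 - \left(-3 + 4 \cdot 1 \left(-1\right)\right)^{2} = 275 - \left(-3 + 4 \left(-1\right)\right)^{2} = 275 - \left(-3 - 4\right)^{2} = 275 - \left(-7\right)^{2} = 275 - 49 = 226$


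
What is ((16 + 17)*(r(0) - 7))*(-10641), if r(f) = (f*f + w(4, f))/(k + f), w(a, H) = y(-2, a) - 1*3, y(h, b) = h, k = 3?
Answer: 3043326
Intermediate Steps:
w(a, H) = -5 (w(a, H) = -2 - 1*3 = -2 - 3 = -5)
r(f) = (-5 + f²)/(3 + f) (r(f) = (f*f - 5)/(3 + f) = (f² - 5)/(3 + f) = (-5 + f²)/(3 + f))
((16 + 17)*(r(0) - 7))*(-10641) = ((16 + 17)*((-5 + 0²)/(3 + 0) - 7))*(-10641) = (33*((-5 + 0)/3 - 7))*(-10641) = (33*((⅓)*(-5) - 7))*(-10641) = (33*(-5/3 - 7))*(-10641) = (33*(-26/3))*(-10641) = -286*(-10641) = 3043326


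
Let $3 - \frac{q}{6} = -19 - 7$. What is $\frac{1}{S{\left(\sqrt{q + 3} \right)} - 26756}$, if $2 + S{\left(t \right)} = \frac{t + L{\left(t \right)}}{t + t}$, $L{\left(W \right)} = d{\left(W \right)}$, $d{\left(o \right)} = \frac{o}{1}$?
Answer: $- \frac{1}{26757} \approx -3.7373 \cdot 10^{-5}$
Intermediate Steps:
$d{\left(o \right)} = o$ ($d{\left(o \right)} = o 1 = o$)
$L{\left(W \right)} = W$
$q = 174$ ($q = 18 - 6 \left(-19 - 7\right) = 18 - -156 = 18 + 156 = 174$)
$S{\left(t \right)} = -1$ ($S{\left(t \right)} = -2 + \frac{t + t}{t + t} = -2 + \frac{2 t}{2 t} = -2 + 2 t \frac{1}{2 t} = -2 + 1 = -1$)
$\frac{1}{S{\left(\sqrt{q + 3} \right)} - 26756} = \frac{1}{-1 - 26756} = \frac{1}{-26757} = - \frac{1}{26757}$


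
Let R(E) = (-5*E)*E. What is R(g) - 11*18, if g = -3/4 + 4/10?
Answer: -15889/80 ≈ -198.61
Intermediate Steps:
g = -7/20 (g = -3*¼ + 4*(⅒) = -¾ + ⅖ = -7/20 ≈ -0.35000)
R(E) = -5*E²
R(g) - 11*18 = -5*(-7/20)² - 11*18 = -5*49/400 - 1*198 = -49/80 - 198 = -15889/80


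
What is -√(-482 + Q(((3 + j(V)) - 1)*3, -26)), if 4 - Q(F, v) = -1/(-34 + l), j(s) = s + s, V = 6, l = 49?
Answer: -I*√107535/15 ≈ -21.862*I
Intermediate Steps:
j(s) = 2*s
Q(F, v) = 61/15 (Q(F, v) = 4 - (-1)/(-34 + 49) = 4 - (-1)/15 = 4 - 1*(-1/15) = 4 + 1/15 = 61/15)
-√(-482 + Q(((3 + j(V)) - 1)*3, -26)) = -√(-482 + 61/15) = -√(-7169/15) = -I*√107535/15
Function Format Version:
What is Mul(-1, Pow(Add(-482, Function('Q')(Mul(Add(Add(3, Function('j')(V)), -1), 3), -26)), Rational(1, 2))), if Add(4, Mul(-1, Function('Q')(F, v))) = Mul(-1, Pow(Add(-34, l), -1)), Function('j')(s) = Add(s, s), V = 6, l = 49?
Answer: Mul(Rational(-1, 15), I, Pow(107535, Rational(1, 2))) ≈ Mul(-21.862, I)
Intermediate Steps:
Function('j')(s) = Mul(2, s)
Function('Q')(F, v) = Rational(61, 15) (Function('Q')(F, v) = Add(4, Mul(-1, Mul(-1, Pow(Add(-34, 49), -1)))) = Add(4, Mul(-1, Mul(-1, Pow(15, -1)))) = Add(4, Mul(-1, Mul(-1, Rational(1, 15)))) = Add(4, Mul(-1, Rational(-1, 15))) = Add(4, Rational(1, 15)) = Rational(61, 15))
Mul(-1, Pow(Add(-482, Function('Q')(Mul(Add(Add(3, Function('j')(V)), -1), 3), -26)), Rational(1, 2))) = Mul(-1, Pow(Add(-482, Rational(61, 15)), Rational(1, 2))) = Mul(-1, Pow(Rational(-7169, 15), Rational(1, 2))) = Mul(-1, Mul(Rational(1, 15), I, Pow(107535, Rational(1, 2)))) = Mul(Rational(-1, 15), I, Pow(107535, Rational(1, 2)))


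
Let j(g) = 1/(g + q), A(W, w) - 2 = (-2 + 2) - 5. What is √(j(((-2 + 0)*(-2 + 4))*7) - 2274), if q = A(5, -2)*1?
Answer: I*√2185345/31 ≈ 47.687*I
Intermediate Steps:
A(W, w) = -3 (A(W, w) = 2 + ((-2 + 2) - 5) = 2 + (0 - 5) = 2 - 5 = -3)
q = -3 (q = -3*1 = -3)
j(g) = 1/(-3 + g) (j(g) = 1/(g - 3) = 1/(-3 + g))
√(j(((-2 + 0)*(-2 + 4))*7) - 2274) = √(1/(-3 + ((-2 + 0)*(-2 + 4))*7) - 2274) = √(1/(-3 - 2*2*7) - 2274) = √(1/(-3 - 4*7) - 2274) = √(1/(-3 - 28) - 2274) = √(1/(-31) - 2274) = √(-1/31 - 2274) = √(-70495/31) = I*√2185345/31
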